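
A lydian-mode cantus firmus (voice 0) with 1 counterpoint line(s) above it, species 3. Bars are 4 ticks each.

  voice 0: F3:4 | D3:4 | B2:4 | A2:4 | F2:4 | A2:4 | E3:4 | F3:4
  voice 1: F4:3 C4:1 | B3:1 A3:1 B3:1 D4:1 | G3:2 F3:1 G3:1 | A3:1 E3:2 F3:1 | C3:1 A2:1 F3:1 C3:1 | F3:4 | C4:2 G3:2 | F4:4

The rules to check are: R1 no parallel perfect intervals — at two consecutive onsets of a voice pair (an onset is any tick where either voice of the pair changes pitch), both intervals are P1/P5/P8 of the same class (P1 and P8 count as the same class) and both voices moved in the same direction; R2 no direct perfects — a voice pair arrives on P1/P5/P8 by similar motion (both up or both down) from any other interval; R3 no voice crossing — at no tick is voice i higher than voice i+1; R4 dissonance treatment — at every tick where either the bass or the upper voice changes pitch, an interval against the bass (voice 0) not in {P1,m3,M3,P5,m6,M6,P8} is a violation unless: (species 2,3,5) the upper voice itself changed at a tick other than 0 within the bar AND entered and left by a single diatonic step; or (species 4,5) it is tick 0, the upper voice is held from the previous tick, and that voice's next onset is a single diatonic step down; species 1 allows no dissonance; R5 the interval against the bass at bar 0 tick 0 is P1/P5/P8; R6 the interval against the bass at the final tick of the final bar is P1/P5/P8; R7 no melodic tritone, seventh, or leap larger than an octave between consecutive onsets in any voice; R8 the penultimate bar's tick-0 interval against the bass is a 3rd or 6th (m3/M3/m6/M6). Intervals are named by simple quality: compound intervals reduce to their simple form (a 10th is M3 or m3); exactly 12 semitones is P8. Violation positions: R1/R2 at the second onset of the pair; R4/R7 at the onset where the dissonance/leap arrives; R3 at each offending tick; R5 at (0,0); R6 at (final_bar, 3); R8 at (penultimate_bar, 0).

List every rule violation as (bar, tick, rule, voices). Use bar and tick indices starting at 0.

bar 0: v0=F3 v1=F4 downbeat P8
bar 1: v0=D3 v1=B3 downbeat M6
bar 2: v0=B2 v1=G3 downbeat m6
bar 3: v0=A2 v1=A3 downbeat P8
bar 4: v0=F2 v1=C3 downbeat P5
bar 5: v0=A2 v1=F3 downbeat m6
bar 6: v0=E3 v1=C4 downbeat m6
bar 7: v0=F3 v1=F4 downbeat P8
  -> R2 @ bar 4 tick 0 v(0, 1): A2/F3 m6 -> F2/C3 P5 similar
  -> R2 @ bar 7 tick 0 v(0, 1): E3/G3 m3 -> F3/F4 P8 similar
  -> R7 @ bar 7 tick 0 v(1,): G3->F4 leap 10st

(4, 0, R2, (0, 1))
(7, 0, R2, (0, 1))
(7, 0, R7, (1,))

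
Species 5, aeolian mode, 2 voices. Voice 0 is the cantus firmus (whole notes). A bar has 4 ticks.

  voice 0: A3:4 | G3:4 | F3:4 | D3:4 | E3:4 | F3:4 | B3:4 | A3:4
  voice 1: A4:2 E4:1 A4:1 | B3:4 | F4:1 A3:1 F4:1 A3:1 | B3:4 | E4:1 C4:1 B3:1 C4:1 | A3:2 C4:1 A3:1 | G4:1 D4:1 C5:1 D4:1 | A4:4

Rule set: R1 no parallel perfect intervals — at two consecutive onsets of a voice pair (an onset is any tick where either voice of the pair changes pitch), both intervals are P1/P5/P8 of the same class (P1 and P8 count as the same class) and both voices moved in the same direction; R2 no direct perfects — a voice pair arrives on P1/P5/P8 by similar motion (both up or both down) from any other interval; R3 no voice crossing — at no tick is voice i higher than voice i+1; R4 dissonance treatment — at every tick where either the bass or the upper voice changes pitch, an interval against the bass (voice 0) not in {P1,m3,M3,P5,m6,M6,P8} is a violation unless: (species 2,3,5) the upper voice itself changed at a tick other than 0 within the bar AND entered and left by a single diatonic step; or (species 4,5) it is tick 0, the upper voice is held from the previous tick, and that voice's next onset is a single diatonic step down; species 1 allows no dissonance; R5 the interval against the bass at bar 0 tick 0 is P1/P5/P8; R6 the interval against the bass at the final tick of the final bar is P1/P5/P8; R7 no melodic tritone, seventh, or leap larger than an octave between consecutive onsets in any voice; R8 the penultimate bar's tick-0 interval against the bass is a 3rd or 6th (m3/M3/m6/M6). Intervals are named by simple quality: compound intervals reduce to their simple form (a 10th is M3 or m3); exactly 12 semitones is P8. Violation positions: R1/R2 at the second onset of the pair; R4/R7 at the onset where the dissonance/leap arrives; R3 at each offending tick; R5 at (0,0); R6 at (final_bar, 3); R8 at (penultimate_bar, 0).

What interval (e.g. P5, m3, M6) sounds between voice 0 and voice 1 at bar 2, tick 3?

M3

voice 0=F3 voice 1=A3 -> M3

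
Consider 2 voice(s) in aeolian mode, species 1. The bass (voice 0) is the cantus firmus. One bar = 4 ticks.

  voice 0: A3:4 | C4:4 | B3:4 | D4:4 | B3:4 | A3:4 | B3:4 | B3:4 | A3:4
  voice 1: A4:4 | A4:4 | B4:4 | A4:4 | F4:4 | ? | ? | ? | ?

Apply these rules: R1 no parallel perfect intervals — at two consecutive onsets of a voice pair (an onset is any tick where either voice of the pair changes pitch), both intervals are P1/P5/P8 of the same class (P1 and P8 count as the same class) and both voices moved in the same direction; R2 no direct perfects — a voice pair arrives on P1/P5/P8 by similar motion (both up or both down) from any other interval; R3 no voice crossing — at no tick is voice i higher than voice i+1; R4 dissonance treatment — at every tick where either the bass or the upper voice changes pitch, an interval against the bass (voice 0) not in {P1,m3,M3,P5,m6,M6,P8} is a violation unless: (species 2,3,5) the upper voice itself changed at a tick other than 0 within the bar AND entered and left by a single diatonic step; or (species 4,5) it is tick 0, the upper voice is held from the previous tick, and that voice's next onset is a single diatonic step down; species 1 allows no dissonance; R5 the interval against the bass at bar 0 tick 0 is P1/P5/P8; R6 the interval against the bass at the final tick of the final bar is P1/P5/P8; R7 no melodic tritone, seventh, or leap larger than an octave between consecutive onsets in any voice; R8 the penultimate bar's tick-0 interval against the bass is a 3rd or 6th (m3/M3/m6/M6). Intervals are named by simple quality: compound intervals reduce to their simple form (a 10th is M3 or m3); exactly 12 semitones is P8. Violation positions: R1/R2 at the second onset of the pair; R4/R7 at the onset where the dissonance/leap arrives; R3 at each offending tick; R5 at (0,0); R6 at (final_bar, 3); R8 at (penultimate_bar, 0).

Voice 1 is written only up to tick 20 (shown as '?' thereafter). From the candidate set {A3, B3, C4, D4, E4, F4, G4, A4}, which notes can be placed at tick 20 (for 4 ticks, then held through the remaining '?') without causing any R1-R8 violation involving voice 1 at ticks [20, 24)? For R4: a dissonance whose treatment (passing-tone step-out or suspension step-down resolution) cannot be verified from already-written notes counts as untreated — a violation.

A3: violates R2
B3: violates R4,R7
C4: legal
D4: violates R4
E4: violates R2
F4: legal
G4: violates R4
A4: legal

{A4, C4, F4}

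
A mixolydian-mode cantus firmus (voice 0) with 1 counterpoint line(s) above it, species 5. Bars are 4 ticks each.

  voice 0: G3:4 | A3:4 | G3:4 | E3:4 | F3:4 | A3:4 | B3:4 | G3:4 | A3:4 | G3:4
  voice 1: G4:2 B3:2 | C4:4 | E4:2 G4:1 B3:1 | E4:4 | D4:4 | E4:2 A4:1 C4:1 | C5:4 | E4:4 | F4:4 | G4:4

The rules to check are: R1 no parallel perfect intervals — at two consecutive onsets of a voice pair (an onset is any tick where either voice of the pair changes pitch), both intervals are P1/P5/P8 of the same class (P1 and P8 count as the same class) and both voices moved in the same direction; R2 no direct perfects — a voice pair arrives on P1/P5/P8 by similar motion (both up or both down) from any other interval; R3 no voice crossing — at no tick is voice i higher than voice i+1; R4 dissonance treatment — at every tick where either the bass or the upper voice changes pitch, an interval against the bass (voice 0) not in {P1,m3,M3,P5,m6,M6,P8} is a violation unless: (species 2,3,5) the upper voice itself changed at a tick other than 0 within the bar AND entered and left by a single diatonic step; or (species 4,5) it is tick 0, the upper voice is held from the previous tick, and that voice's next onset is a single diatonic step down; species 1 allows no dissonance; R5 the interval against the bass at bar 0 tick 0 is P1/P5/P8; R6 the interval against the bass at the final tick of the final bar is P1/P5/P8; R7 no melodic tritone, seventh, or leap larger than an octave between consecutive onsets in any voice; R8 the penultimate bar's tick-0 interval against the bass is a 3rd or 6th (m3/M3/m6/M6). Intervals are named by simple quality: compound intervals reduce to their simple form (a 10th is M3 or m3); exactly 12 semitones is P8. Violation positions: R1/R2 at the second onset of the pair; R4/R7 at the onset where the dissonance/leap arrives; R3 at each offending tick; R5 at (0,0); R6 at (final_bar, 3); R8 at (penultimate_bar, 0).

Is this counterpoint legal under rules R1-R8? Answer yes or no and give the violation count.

No (2 violations)

bar 0: v0=G3 v1=G4 (P8)
bar 1: v0=A3 v1=C4 (m3)
bar 2: v0=G3 v1=E4 (M6)
bar 3: v0=E3 v1=E4 (P8)
bar 4: v0=F3 v1=D4 (M6)
bar 5: v0=A3 v1=E4 (P5)
bar 6: v0=B3 v1=C5 (m2)
bar 7: v0=G3 v1=E4 (M6)
bar 8: v0=A3 v1=F4 (m6)
bar 9: v0=G3 v1=G4 (P8)
  R2 @ bar5.0: F3/D4 M6 -> A3/E4 P5 similar
  R4 @ bar6.0: B3/C5 m2 untreated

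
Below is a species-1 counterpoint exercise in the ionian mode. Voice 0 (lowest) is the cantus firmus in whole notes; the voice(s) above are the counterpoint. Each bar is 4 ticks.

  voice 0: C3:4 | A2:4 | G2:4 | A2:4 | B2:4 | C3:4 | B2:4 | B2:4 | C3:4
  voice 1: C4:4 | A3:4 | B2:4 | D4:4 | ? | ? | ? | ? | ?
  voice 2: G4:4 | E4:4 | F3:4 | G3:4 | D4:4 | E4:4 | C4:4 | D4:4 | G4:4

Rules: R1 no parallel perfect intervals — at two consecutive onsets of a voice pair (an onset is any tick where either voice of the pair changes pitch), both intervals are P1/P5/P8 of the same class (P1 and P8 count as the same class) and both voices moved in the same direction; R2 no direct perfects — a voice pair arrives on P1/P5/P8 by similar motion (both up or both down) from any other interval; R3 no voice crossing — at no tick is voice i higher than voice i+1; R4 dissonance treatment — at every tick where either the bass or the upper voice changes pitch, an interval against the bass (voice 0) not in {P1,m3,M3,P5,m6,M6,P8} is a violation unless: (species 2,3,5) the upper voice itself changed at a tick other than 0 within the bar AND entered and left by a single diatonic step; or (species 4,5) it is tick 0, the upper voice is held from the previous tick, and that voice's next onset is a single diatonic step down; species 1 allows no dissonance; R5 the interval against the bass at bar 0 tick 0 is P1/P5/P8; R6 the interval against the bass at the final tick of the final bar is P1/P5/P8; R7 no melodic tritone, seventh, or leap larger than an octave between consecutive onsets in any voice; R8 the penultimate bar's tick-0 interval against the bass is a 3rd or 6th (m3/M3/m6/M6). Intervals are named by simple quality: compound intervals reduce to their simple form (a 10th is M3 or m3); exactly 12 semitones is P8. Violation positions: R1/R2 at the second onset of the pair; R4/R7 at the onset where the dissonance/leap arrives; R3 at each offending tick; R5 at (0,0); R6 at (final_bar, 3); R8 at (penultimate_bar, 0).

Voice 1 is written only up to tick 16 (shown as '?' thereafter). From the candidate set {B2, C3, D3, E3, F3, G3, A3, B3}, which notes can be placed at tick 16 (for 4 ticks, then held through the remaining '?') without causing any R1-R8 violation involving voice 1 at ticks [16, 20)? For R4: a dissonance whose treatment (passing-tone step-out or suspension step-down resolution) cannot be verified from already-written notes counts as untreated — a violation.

{B3, D3, G3}

B2: violates R7
C3: violates R4,R7
D3: legal
E3: violates R4,R7
F3: violates R4
G3: legal
A3: violates R4
B3: legal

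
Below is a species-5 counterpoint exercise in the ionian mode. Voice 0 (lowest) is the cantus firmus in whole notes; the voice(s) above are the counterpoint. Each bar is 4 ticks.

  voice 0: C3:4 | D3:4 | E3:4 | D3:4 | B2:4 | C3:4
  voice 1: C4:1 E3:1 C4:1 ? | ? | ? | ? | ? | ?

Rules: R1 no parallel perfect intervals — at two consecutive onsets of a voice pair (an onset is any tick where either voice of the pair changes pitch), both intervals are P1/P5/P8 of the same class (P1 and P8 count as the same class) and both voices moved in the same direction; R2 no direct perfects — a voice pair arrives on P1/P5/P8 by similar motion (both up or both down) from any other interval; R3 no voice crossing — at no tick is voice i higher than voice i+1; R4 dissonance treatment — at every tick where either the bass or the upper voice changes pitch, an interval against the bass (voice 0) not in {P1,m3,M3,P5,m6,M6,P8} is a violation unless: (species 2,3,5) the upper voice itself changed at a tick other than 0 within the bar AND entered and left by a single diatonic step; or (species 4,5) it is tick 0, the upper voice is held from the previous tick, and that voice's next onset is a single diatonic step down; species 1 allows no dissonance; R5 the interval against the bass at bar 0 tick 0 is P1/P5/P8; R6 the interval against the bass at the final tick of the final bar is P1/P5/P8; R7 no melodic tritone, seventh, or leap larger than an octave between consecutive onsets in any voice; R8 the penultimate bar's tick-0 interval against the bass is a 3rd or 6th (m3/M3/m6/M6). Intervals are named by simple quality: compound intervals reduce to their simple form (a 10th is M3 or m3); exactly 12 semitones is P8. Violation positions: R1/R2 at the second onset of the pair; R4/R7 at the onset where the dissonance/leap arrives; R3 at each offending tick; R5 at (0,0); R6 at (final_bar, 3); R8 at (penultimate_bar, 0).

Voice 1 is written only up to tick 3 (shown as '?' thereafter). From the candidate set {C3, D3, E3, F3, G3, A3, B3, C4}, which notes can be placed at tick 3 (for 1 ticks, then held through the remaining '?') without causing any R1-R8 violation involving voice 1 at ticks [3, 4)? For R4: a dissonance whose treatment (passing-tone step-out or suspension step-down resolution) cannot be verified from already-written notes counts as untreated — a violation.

{A3, C3, C4, E3, G3}

C3: legal
D3: violates R4,R7
E3: legal
F3: violates R4
G3: legal
A3: legal
B3: violates R4
C4: legal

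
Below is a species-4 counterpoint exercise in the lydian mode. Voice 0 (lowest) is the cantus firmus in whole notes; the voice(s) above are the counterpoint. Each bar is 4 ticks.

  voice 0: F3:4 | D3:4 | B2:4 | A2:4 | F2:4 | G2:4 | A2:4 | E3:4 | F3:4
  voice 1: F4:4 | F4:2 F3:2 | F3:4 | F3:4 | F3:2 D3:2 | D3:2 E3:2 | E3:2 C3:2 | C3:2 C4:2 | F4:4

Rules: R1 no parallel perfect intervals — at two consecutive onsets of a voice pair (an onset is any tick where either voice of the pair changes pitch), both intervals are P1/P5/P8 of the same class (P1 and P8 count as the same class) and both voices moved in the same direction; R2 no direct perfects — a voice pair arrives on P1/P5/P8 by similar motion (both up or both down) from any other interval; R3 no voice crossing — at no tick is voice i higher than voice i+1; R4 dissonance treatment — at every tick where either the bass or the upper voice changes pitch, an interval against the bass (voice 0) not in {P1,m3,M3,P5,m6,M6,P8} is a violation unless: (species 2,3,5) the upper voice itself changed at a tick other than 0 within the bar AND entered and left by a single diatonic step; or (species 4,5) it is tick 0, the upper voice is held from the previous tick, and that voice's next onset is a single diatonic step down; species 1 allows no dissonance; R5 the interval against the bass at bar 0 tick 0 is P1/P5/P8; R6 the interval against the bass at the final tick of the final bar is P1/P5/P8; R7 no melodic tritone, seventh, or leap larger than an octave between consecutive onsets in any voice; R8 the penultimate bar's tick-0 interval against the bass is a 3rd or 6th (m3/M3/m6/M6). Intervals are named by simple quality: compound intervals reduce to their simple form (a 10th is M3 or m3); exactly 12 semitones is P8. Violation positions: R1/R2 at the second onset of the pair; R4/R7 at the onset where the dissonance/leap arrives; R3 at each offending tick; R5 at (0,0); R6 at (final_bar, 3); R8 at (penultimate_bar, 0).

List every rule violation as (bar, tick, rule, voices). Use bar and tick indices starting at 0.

(2, 0, R4, (0, 1))
(7, 0, R3, (0, 1))
(7, 1, R3, (0, 1))
(8, 0, R2, (0, 1))

bar 0: v0=F3 v1=F4 downbeat P8
bar 1: v0=D3 v1=F4 downbeat m3
bar 2: v0=B2 v1=F3 downbeat TT
bar 3: v0=A2 v1=F3 downbeat m6
bar 4: v0=F2 v1=F3 downbeat P8
bar 5: v0=G2 v1=D3 downbeat P5
bar 6: v0=A2 v1=E3 downbeat P5
bar 7: v0=E3 v1=C3 downbeat M3
bar 8: v0=F3 v1=F4 downbeat P8
  -> R4 @ bar 2 tick 0 v(0, 1): B2/F3 TT untreated
  -> R3 @ bar 7 tick 0 v(0, 1): E3 above C3
  -> R3 @ bar 7 tick 1 v(0, 1): E3 above C3
  -> R2 @ bar 8 tick 0 v(0, 1): E3/C4 m6 -> F3/F4 P8 similar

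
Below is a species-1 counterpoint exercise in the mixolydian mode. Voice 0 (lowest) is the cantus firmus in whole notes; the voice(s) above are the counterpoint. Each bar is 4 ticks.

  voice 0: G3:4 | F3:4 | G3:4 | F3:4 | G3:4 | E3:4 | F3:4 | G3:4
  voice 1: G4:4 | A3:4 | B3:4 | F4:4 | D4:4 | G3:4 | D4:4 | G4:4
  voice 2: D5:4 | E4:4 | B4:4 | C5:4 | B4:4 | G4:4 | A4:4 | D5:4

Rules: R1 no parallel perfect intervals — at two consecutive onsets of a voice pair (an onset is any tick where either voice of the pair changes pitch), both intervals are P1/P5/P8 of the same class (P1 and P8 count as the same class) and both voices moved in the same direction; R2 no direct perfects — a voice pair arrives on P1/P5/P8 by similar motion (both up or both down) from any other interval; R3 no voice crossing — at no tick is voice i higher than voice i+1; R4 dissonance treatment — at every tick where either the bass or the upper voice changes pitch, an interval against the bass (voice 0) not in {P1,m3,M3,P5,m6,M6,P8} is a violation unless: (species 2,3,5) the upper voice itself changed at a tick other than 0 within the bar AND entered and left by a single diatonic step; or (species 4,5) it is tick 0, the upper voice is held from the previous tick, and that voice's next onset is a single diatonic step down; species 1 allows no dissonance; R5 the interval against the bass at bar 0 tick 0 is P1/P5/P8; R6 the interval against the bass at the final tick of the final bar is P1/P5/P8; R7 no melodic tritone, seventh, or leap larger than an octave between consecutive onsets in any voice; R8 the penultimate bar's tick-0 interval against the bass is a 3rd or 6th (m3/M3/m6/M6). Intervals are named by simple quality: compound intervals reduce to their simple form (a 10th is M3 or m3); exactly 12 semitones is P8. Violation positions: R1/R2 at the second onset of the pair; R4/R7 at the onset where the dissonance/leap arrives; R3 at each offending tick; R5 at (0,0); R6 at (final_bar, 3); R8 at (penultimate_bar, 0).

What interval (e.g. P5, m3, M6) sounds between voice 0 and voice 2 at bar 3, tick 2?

voice 0=F3 voice 2=C5 -> P5

P5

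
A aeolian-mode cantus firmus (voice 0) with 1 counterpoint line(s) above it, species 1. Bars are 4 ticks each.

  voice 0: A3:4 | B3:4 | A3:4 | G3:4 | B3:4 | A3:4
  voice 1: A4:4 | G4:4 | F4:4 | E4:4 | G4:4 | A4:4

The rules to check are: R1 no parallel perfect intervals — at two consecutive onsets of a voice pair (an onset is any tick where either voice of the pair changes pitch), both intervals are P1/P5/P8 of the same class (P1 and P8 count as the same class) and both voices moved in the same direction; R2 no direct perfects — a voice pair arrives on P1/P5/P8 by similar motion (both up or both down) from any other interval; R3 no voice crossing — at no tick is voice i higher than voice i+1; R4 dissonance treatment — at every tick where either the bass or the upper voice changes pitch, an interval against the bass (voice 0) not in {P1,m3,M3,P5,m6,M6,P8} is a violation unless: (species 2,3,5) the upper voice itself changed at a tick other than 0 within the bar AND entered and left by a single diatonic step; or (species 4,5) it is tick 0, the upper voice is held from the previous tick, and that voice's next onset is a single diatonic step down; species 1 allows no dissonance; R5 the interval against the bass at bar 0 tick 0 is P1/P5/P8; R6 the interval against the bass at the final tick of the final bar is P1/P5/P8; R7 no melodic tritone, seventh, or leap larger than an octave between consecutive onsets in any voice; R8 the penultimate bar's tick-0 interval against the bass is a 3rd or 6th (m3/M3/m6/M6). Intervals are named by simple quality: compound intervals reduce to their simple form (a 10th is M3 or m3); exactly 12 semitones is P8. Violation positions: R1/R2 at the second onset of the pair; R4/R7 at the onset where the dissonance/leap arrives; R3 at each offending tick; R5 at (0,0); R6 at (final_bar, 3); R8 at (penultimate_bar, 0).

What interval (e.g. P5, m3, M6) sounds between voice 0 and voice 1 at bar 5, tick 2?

P8

voice 0=A3 voice 1=A4 -> P8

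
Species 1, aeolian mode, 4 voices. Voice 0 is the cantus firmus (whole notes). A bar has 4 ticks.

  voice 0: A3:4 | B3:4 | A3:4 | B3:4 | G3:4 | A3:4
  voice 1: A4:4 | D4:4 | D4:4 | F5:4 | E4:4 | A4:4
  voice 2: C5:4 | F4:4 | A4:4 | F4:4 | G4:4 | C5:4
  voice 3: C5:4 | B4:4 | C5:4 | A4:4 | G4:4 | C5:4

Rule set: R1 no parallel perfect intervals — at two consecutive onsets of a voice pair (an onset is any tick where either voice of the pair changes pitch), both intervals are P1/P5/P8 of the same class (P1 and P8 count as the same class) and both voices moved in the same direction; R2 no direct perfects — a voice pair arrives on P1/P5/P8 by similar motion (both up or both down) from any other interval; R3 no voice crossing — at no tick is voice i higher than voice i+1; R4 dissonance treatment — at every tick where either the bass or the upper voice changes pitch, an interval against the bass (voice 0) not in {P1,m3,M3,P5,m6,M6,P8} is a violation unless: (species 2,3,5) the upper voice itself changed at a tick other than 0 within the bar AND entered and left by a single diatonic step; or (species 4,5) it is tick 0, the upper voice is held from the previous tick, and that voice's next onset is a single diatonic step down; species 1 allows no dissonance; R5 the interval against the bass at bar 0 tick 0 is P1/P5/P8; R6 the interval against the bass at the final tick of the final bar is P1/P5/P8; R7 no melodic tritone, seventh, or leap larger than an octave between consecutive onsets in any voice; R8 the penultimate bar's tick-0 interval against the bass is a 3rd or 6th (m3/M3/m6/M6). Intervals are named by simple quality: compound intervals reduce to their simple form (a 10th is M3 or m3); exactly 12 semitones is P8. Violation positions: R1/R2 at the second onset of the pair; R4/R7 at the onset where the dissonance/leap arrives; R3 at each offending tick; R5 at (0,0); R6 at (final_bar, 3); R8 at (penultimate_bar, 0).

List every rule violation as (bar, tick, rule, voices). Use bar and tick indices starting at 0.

(0, 0, R5, (0, 2))
(0, 0, R5, (0, 3))
(1, 0, R4, (0, 2))
(2, 0, R4, (0, 1))
(3, 0, R3, (1, 2))
(3, 0, R4, (0, 1))
(3, 0, R4, (0, 2))
(3, 0, R4, (0, 3))
(3, 0, R7, (1,))
(3, 1, R3, (1, 2))
(3, 2, R3, (1, 2))
(3, 3, R3, (1, 2))
(4, 0, R2, (0, 3))
(4, 0, R7, (1,))
(4, 0, R8, (0, 2))
(4, 0, R8, (0, 3))
(5, 0, R1, (2, 3))
(5, 0, R2, (0, 1))
(5, 3, R6, (0, 2))
(5, 3, R6, (0, 3))

bar 0: v0=A3 v1=A4 v2=C5 v3=C5 downbeat m3
bar 1: v0=B3 v1=D4 v2=F4 v3=B4 downbeat P8
bar 2: v0=A3 v1=D4 v2=A4 v3=C5 downbeat m3
bar 3: v0=B3 v1=F5 v2=F4 v3=A4 downbeat m7
bar 4: v0=G3 v1=E4 v2=G4 v3=G4 downbeat P8
bar 5: v0=A3 v1=A4 v2=C5 v3=C5 downbeat m3
  -> R5 @ bar 0 tick 0 v(0, 2): opens on m3
  -> R5 @ bar 0 tick 0 v(0, 3): opens on m3
  -> R4 @ bar 1 tick 0 v(0, 2): B3/F4 TT untreated
  -> R4 @ bar 2 tick 0 v(0, 1): A3/D4 P4 untreated
  -> R3 @ bar 3 tick 0 v(1, 2): F5 above F4
  -> R4 @ bar 3 tick 0 v(0, 1): B3/F5 TT untreated
  -> R4 @ bar 3 tick 0 v(0, 2): B3/F4 TT untreated
  -> R4 @ bar 3 tick 0 v(0, 3): B3/A4 m7 untreated
  -> R7 @ bar 3 tick 0 v(1,): D4->F5 leap 15st
  -> R3 @ bar 3 tick 1 v(1, 2): F5 above F4
  -> R3 @ bar 3 tick 2 v(1, 2): F5 above F4
  -> R3 @ bar 3 tick 3 v(1, 2): F5 above F4
  -> R2 @ bar 4 tick 0 v(0, 3): B3/A4 m7 -> G3/G4 P8 similar
  -> R7 @ bar 4 tick 0 v(1,): F5->E4 leap 13st
  -> R8 @ bar 4 tick 0 v(0, 2): penult P8 not 3rd/6th
  -> R8 @ bar 4 tick 0 v(0, 3): penult P8 not 3rd/6th
  -> R1 @ bar 5 tick 0 v(2, 3): G4/G4 P1 -> C5/C5 P1 similar
  -> R2 @ bar 5 tick 0 v(0, 1): G3/E4 M6 -> A3/A4 P8 similar
  -> R6 @ bar 5 tick 3 v(0, 2): closes on m3
  -> R6 @ bar 5 tick 3 v(0, 3): closes on m3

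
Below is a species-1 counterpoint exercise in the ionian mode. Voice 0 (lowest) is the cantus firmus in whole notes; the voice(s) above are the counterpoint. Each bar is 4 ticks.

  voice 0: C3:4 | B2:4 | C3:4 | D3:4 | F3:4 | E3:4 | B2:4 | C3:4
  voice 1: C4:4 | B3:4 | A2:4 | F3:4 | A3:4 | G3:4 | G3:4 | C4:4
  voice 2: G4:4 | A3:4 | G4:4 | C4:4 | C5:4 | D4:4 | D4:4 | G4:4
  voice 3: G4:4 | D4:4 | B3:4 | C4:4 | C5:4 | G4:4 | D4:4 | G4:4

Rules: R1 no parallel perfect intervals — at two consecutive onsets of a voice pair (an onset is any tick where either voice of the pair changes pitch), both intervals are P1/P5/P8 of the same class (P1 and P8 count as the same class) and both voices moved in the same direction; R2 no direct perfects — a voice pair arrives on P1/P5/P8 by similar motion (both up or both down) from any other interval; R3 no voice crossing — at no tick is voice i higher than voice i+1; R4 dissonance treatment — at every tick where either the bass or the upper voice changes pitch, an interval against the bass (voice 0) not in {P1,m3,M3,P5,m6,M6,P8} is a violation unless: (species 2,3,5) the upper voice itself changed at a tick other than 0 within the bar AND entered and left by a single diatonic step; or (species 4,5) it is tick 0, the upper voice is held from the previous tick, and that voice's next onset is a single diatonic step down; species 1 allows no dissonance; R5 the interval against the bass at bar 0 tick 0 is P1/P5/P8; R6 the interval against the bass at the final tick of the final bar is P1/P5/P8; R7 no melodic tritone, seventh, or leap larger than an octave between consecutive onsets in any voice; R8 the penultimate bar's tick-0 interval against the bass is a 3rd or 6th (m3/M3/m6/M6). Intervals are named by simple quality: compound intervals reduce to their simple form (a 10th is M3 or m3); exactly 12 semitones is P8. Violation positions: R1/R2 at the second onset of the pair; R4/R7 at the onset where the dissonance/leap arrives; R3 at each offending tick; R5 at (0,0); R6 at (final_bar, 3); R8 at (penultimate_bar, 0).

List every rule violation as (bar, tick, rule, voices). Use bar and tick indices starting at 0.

(1, 0, R1, (0, 1))
(1, 0, R3, (1, 2))
(1, 0, R4, (0, 2))
(1, 0, R7, (2,))
(1, 1, R3, (1, 2))
(1, 2, R3, (1, 2))
(1, 3, R3, (1, 2))
(2, 0, R2, (0, 2))
(2, 0, R3, (0, 1))
(2, 0, R3, (2, 3))
(2, 0, R4, (0, 3))
(2, 0, R7, (1,))
(2, 0, R7, (2,))
(2, 1, R3, (0, 1))
(2, 1, R3, (2, 3))
(2, 2, R3, (0, 1))
(2, 2, R3, (2, 3))
(2, 3, R3, (0, 1))
(2, 3, R3, (2, 3))
(3, 0, R2, (1, 3))
(3, 0, R4, (0, 2))
(3, 0, R4, (0, 3))
(4, 0, R1, (2, 3))
(4, 0, R2, (0, 2))
(4, 0, R2, (0, 3))
(5, 0, R2, (1, 2))
(5, 0, R2, (1, 3))
(5, 0, R4, (0, 2))
(5, 0, R7, (2,))
(7, 0, R1, (1, 2))
(7, 0, R1, (1, 3))
(7, 0, R1, (2, 3))
(7, 0, R2, (0, 1))
(7, 0, R2, (0, 2))
(7, 0, R2, (0, 3))

bar 0: v0=C3 v1=C4 v2=G4 v3=G4 downbeat P5
bar 1: v0=B2 v1=B3 v2=A3 v3=D4 downbeat m3
bar 2: v0=C3 v1=A2 v2=G4 v3=B3 downbeat M7
bar 3: v0=D3 v1=F3 v2=C4 v3=C4 downbeat m7
bar 4: v0=F3 v1=A3 v2=C5 v3=C5 downbeat P5
bar 5: v0=E3 v1=G3 v2=D4 v3=G4 downbeat m3
bar 6: v0=B2 v1=G3 v2=D4 v3=D4 downbeat m3
bar 7: v0=C3 v1=C4 v2=G4 v3=G4 downbeat P5
  -> R1 @ bar 1 tick 0 v(0, 1): C3/C4 P8 -> B2/B3 P8 similar
  -> R3 @ bar 1 tick 0 v(1, 2): B3 above A3
  -> R4 @ bar 1 tick 0 v(0, 2): B2/A3 m7 untreated
  -> R7 @ bar 1 tick 0 v(2,): G4->A3 leap 10st
  -> R3 @ bar 1 tick 1 v(1, 2): B3 above A3
  -> R3 @ bar 1 tick 2 v(1, 2): B3 above A3
  -> R3 @ bar 1 tick 3 v(1, 2): B3 above A3
  -> R2 @ bar 2 tick 0 v(0, 2): B2/A3 m7 -> C3/G4 P5 similar
  -> R3 @ bar 2 tick 0 v(0, 1): C3 above A2
  -> R3 @ bar 2 tick 0 v(2, 3): G4 above B3
  -> R4 @ bar 2 tick 0 v(0, 3): C3/B3 M7 untreated
  -> R7 @ bar 2 tick 0 v(1,): B3->A2 leap 14st
  -> R7 @ bar 2 tick 0 v(2,): A3->G4 leap 10st
  -> R3 @ bar 2 tick 1 v(0, 1): C3 above A2
  -> R3 @ bar 2 tick 1 v(2, 3): G4 above B3
  -> R3 @ bar 2 tick 2 v(0, 1): C3 above A2
  -> R3 @ bar 2 tick 2 v(2, 3): G4 above B3
  -> R3 @ bar 2 tick 3 v(0, 1): C3 above A2
  -> R3 @ bar 2 tick 3 v(2, 3): G4 above B3
  -> R2 @ bar 3 tick 0 v(1, 3): A2/B3 M2 -> F3/C4 P5 similar
  -> R4 @ bar 3 tick 0 v(0, 2): D3/C4 m7 untreated
  -> R4 @ bar 3 tick 0 v(0, 3): D3/C4 m7 untreated
  -> R1 @ bar 4 tick 0 v(2, 3): C4/C4 P1 -> C5/C5 P1 similar
  -> R2 @ bar 4 tick 0 v(0, 2): D3/C4 m7 -> F3/C5 P5 similar
  -> R2 @ bar 4 tick 0 v(0, 3): D3/C4 m7 -> F3/C5 P5 similar
  -> R2 @ bar 5 tick 0 v(1, 2): A3/C5 m3 -> G3/D4 P5 similar
  -> R2 @ bar 5 tick 0 v(1, 3): A3/C5 m3 -> G3/G4 P8 similar
  -> R4 @ bar 5 tick 0 v(0, 2): E3/D4 m7 untreated
  -> R7 @ bar 5 tick 0 v(2,): C5->D4 leap 10st
  -> R1 @ bar 7 tick 0 v(1, 2): G3/D4 P5 -> C4/G4 P5 similar
  -> R1 @ bar 7 tick 0 v(1, 3): G3/D4 P5 -> C4/G4 P5 similar
  -> R1 @ bar 7 tick 0 v(2, 3): D4/D4 P1 -> G4/G4 P1 similar
  -> R2 @ bar 7 tick 0 v(0, 1): B2/G3 m6 -> C3/C4 P8 similar
  -> R2 @ bar 7 tick 0 v(0, 2): B2/D4 m3 -> C3/G4 P5 similar
  -> R2 @ bar 7 tick 0 v(0, 3): B2/D4 m3 -> C3/G4 P5 similar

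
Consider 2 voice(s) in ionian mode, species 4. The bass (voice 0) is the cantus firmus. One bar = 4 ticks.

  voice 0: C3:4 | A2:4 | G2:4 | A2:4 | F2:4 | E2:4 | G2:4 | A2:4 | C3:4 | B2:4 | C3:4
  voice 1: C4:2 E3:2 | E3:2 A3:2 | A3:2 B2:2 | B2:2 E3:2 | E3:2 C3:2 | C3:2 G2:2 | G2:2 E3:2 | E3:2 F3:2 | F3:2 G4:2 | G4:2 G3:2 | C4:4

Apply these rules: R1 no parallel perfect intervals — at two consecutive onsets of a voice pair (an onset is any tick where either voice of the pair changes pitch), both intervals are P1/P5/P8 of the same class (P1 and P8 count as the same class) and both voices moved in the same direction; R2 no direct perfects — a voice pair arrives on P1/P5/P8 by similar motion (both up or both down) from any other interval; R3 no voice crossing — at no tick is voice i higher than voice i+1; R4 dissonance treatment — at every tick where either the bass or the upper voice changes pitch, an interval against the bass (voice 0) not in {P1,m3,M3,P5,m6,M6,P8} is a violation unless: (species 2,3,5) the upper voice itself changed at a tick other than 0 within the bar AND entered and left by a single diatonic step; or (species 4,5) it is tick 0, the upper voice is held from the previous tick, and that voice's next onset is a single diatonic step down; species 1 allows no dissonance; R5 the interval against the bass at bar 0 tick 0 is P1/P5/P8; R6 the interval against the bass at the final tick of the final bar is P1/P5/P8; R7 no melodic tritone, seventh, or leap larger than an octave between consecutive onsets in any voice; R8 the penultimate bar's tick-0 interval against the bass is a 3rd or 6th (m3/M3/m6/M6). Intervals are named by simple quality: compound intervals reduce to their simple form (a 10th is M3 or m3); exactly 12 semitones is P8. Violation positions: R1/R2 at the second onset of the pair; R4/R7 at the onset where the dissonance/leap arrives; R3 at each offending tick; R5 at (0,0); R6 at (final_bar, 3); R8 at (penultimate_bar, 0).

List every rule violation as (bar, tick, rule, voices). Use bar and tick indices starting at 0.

(2, 0, R4, (0, 1))
(2, 2, R7, (1,))
(3, 0, R4, (0, 1))
(4, 0, R4, (0, 1))
(8, 0, R4, (0, 1))
(8, 2, R7, (1,))
(10, 0, R2, (0, 1))

bar 0: v0=C3 v1=C4 downbeat P8
bar 1: v0=A2 v1=E3 downbeat P5
bar 2: v0=G2 v1=A3 downbeat M2
bar 3: v0=A2 v1=B2 downbeat M2
bar 4: v0=F2 v1=E3 downbeat M7
bar 5: v0=E2 v1=C3 downbeat m6
bar 6: v0=G2 v1=G2 downbeat P1
bar 7: v0=A2 v1=E3 downbeat P5
bar 8: v0=C3 v1=F3 downbeat P4
bar 9: v0=B2 v1=G4 downbeat m6
bar 10: v0=C3 v1=C4 downbeat P8
  -> R4 @ bar 2 tick 0 v(0, 1): G2/A3 M2 untreated
  -> R7 @ bar 2 tick 2 v(1,): A3->B2 leap 10st
  -> R4 @ bar 3 tick 0 v(0, 1): A2/B2 M2 untreated
  -> R4 @ bar 4 tick 0 v(0, 1): F2/E3 M7 untreated
  -> R4 @ bar 8 tick 0 v(0, 1): C3/F3 P4 untreated
  -> R7 @ bar 8 tick 2 v(1,): F3->G4 leap 14st
  -> R2 @ bar 10 tick 0 v(0, 1): B2/G3 m6 -> C3/C4 P8 similar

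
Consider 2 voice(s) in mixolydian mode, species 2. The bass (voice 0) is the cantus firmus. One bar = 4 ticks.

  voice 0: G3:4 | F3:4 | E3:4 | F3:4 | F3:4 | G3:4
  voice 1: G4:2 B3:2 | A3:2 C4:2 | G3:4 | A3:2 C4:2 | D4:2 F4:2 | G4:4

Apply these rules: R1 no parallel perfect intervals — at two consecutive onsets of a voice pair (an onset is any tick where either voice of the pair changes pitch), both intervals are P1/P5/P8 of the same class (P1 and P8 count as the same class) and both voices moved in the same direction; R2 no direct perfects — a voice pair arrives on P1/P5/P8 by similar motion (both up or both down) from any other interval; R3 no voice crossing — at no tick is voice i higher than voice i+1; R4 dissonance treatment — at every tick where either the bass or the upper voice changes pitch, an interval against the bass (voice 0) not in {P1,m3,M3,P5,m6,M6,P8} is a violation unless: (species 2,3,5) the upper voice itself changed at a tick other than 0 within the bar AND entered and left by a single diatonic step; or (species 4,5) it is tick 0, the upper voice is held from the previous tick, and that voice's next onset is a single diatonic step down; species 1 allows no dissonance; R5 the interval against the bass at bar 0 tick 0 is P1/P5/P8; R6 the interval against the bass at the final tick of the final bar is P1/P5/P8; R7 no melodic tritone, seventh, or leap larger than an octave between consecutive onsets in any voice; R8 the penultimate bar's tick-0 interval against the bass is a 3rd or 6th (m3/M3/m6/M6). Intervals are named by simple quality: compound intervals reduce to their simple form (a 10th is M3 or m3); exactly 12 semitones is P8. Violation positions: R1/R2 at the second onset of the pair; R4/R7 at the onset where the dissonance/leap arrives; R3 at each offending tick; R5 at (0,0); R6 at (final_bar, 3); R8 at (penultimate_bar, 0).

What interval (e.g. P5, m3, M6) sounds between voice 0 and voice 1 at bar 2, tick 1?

voice 0=E3 voice 1=G3 -> m3

m3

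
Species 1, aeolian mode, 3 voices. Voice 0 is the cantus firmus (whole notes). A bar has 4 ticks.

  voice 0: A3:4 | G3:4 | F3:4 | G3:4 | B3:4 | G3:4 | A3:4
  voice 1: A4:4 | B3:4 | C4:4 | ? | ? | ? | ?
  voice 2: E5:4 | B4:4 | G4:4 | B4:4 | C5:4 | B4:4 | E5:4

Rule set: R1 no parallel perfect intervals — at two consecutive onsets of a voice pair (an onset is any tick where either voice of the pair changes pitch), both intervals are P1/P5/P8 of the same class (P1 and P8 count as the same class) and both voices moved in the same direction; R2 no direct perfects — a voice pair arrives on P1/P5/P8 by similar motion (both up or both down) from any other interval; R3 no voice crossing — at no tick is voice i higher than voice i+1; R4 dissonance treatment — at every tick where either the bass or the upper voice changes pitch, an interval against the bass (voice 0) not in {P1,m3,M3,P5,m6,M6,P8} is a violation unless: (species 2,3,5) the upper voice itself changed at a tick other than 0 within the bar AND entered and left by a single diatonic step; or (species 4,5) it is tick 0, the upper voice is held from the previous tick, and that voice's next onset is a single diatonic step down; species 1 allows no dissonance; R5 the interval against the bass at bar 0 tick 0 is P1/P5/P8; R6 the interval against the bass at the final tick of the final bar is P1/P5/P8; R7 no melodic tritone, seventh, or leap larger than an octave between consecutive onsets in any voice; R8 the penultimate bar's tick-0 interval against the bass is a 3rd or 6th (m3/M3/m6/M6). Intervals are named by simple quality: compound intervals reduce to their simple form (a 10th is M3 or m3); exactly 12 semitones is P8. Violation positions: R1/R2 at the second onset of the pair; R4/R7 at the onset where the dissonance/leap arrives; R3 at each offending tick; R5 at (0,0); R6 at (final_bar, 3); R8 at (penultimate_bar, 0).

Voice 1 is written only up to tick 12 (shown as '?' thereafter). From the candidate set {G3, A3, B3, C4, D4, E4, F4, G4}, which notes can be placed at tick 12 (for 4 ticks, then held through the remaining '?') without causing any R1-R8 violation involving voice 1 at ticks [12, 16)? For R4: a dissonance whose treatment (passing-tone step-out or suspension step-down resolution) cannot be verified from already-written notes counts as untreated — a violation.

{B3, G3}

G3: legal
A3: violates R4
B3: legal
C4: violates R4
D4: violates R1
E4: violates R1
F4: violates R4
G4: violates R2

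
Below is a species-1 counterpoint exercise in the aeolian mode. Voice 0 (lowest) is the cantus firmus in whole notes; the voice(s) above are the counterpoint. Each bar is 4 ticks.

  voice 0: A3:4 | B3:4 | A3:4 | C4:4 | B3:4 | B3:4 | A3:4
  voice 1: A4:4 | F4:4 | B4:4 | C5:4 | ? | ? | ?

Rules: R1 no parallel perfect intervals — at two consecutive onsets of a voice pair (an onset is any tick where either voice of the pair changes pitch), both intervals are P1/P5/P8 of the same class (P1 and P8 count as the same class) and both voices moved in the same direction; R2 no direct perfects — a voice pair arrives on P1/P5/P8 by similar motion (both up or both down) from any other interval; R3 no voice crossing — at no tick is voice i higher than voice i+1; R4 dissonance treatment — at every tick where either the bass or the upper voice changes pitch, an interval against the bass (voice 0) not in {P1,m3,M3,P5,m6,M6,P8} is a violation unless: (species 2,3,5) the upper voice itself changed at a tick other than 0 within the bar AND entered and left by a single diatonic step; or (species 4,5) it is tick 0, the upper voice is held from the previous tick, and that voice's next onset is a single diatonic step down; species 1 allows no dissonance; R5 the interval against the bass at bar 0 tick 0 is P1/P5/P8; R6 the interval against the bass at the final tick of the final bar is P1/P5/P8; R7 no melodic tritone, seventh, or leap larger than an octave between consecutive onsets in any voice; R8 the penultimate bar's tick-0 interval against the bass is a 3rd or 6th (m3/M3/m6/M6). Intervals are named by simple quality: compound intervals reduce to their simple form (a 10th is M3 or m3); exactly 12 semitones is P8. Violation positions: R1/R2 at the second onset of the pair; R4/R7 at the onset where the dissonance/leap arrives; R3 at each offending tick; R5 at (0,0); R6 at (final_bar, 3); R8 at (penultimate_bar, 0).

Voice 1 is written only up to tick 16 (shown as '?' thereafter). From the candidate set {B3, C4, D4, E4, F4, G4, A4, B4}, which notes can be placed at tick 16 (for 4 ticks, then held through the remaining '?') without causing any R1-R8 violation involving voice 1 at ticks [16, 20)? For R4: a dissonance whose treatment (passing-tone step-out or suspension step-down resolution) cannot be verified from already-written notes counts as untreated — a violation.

B3: violates R1,R7
C4: violates R4
D4: violates R7
E4: violates R4
F4: violates R4
G4: legal
A4: violates R4
B4: violates R1

{G4}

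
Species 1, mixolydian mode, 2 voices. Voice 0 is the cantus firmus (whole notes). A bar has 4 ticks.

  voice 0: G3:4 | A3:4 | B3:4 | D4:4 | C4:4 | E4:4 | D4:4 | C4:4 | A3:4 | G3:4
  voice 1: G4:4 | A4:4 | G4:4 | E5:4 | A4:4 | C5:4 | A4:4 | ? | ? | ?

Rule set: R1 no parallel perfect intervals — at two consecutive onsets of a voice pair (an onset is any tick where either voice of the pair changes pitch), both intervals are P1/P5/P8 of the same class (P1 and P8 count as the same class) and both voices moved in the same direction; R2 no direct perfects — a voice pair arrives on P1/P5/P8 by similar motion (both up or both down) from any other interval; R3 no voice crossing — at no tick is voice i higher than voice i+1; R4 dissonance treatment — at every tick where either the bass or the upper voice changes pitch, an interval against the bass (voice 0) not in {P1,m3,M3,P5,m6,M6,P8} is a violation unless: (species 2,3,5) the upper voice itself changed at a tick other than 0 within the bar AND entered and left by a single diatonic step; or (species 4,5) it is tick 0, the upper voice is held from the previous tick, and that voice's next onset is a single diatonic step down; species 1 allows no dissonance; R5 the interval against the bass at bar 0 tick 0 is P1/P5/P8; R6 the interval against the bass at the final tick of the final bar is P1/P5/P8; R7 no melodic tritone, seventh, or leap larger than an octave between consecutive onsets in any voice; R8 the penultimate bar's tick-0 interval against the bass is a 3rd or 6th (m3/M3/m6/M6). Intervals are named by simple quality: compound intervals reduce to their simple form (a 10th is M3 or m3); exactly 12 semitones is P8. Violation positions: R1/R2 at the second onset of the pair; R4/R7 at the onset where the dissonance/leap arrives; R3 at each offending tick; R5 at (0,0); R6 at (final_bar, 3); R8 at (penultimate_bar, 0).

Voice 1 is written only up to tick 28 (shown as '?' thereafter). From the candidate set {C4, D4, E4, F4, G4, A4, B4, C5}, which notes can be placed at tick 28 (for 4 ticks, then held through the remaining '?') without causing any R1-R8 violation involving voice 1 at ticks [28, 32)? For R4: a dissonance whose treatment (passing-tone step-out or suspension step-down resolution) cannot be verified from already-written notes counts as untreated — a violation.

{A4, C5, E4}

C4: violates R2
D4: violates R4
E4: legal
F4: violates R4
G4: violates R1
A4: legal
B4: violates R4
C5: legal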